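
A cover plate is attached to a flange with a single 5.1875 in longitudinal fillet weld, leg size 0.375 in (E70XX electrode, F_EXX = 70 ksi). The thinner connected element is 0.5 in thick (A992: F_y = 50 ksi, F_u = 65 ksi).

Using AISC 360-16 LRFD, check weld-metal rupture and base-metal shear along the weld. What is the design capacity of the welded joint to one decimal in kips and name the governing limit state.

43.3 kips (weld metal governs)

Weld metal: throat = 0.707×0.375 = 0.26513 in, L = 5.1875 in. φR_n = 0.75 × 0.6 × 70 × 0.26513 × 5.1875 = 43.3 kips.
Base metal shear (0.5 in plate): yield φR_n = 1.0×0.6×50×0.5×5.1875 = 77.8 kips; rupture φR_n = 0.75×0.6×65×0.5×5.1875 = 75.9 kips; take 75.9 kips (rupture).
Governing: min(43.3, 75.9) = 43.3 kips → weld metal.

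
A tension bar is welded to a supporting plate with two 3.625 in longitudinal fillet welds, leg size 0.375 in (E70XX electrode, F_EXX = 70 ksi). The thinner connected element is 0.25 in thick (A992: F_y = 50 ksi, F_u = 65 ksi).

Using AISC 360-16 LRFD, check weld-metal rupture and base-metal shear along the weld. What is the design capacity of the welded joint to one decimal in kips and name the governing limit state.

Weld metal: throat = 0.707×0.375 = 0.26513 in, L = 2×3.625 = 7.25 in. φR_n = 0.75 × 0.6 × 70 × 0.26513 × 7.25 = 60.5 kips.
Base metal shear (0.25 in plate): yield φR_n = 1.0×0.6×50×0.25×7.25 = 54.4 kips; rupture φR_n = 0.75×0.6×65×0.25×7.25 = 53.0 kips; take 53.0 kips (rupture).
Governing: min(60.5, 53.0) = 53.0 kips → base-metal shear.

53.0 kips (base-metal shear governs)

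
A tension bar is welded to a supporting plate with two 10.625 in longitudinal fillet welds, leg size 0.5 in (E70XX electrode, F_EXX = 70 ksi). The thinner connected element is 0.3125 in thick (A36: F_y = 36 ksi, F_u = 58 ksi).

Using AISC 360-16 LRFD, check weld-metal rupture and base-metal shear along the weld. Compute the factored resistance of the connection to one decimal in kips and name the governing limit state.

Weld metal: throat = 0.707×0.5 = 0.3535 in, L = 2×10.625 = 21.25 in. φR_n = 0.75 × 0.6 × 70 × 0.3535 × 21.25 = 236.6 kips.
Base metal shear (0.3125 in plate): yield φR_n = 1.0×0.6×36×0.3125×21.25 = 143.4 kips; rupture φR_n = 0.75×0.6×58×0.3125×21.25 = 173.3 kips; take 143.4 kips (yield).
Governing: min(236.6, 143.4) = 143.4 kips → base-metal shear.

143.4 kips (base-metal shear governs)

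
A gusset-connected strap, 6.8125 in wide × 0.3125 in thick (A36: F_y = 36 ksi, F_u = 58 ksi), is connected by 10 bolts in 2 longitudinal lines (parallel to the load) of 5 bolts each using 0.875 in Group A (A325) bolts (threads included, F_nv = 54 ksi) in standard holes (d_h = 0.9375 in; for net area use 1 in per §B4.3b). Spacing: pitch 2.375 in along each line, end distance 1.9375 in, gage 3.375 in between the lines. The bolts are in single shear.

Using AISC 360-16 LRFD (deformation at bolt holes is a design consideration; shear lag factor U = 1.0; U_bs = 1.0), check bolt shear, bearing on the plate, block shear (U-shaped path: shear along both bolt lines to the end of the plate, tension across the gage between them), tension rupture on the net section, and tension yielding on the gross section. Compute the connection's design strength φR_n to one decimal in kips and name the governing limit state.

Bolt shear: A_b = π(0.875)²/4 = 0.60132 in². φR_n = 0.75 × 54 × 0.60132 × 10 × 1 = 243.5 kips.
Bearing (0.3125 in plate, F_u = 58 ksi): end bolts L_c = 1.9375 − 0.9375/2 = 1.46875, R_n = min(1.2×1.46875×0.3125×58, 2.4×0.875×0.3125×58) = 31.945 kips/bolt; interior L_c = 2.375 − 0.9375 = 1.4375, R_n = 31.266 kips/bolt. φR_n = 0.75 × (2×31.945 + 8×31.266) = 235.5 kips.
Block shear: shear path 2×[1.9375+4×2.375] = 2×11.4375 in, A_gv = 7.1484, A_nv = 2×(11.4375 − 4.5×1)×0.3125 = 4.3359 in²; tension across gage: (3.375 − 1×1)×0.3125 = 0.74219 in². R_n = min(0.6×58×4.3359, 0.6×36×7.1484) + 1.0×58×0.74219 = min(150.89, 154.41) + 43.047 = 193.94 kips. φR_n = 0.75 × 193.94 = 145.5 kips.
Tension rupture (net): A_n = (6.8125 − 2×1)×0.3125 = 1.5039 in² (U = 1.0, A_e = A_n). φR_n = 0.75 × 58 × 1.5039 = 65.4 kips.
Tension yield (gross): A_g = 6.8125×0.3125 = 2.1289 in². φR_n = 0.90 × 36 × 2.1289 = 69.0 kips.
Governing: min(243.5, 235.5, 145.5, 65.4, 69.0) = 65.4 kips → net-section rupture.

65.4 kips (net-section rupture governs)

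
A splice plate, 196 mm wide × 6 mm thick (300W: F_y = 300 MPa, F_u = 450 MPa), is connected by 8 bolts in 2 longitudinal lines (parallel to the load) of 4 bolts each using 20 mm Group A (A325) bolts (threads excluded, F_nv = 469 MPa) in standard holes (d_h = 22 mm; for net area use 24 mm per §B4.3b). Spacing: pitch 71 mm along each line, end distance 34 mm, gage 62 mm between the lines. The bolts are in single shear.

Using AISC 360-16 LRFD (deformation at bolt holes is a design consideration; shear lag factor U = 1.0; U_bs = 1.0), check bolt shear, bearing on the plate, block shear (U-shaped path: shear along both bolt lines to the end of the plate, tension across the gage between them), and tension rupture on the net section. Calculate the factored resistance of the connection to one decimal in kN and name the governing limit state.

299.7 kN (net-section rupture governs)

Bolt shear: A_b = π(20)²/4 = 314.16 mm². φR_n = 0.75 × 469 × 314.16 × 8 × 1 = 884.0 kN.
Bearing (6 mm plate, F_u = 450 MPa): end bolts L_c = 34 − 22/2 = 23, R_n = min(1.2×23×6×450, 2.4×20×6×450) = 74.52 kN/bolt; interior L_c = 71 − 22 = 49, R_n = 129.6 kN/bolt. φR_n = 0.75 × (2×74.52 + 6×129.6) = 695.0 kN.
Block shear: shear path 2×[34+3×71] = 2×247 mm, A_gv = 2964, A_nv = 2×(247 − 3.5×24)×6 = 1956 mm²; tension across gage: (62 − 1×24)×6 = 228 mm². R_n = min(0.6×450×1956, 0.6×300×2964) + 1.0×450×228 = min(528.12, 533.52) + 102.6 = 630.72 kN. φR_n = 0.75 × 630.72 = 473.0 kN.
Tension rupture (net): A_n = (196 − 2×24)×6 = 888 mm² (U = 1.0, A_e = A_n). φR_n = 0.75 × 450 × 888 = 299.7 kN.
Governing: min(884.0, 695.0, 473.0, 299.7) = 299.7 kN → net-section rupture.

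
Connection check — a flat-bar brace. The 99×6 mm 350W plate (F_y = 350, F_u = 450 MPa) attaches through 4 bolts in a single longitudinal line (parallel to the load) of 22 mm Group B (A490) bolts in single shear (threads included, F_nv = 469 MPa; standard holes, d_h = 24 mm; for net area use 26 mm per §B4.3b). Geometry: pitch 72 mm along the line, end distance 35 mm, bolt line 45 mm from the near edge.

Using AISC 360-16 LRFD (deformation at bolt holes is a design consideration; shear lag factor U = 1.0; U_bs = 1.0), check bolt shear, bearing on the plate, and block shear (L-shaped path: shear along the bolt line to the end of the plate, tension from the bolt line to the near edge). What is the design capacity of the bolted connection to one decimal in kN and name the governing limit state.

Bolt shear: A_b = π(22)²/4 = 380.13 mm². φR_n = 0.75 × 469 × 380.13 × 4 × 1 = 534.8 kN.
Bearing (6 mm plate, F_u = 450 MPa): end bolts L_c = 35 − 24/2 = 23, R_n = min(1.2×23×6×450, 2.4×22×6×450) = 74.52 kN/bolt; interior L_c = 72 − 24 = 48, R_n = 142.56 kN/bolt. φR_n = 0.75 × (1×74.52 + 3×142.56) = 376.7 kN.
Block shear: shear path 1×[35+3×72] = 1×251 mm, A_gv = 1506, A_nv = 1×(251 − 3.5×26)×6 = 960 mm²; tension to near edge: (45 − 0.5×26)×6 = 192 mm². R_n = min(0.6×450×960, 0.6×350×1506) + 1.0×450×192 = min(259.2, 316.26) + 86.4 = 345.6 kN. φR_n = 0.75 × 345.6 = 259.2 kN.
Governing: min(534.8, 376.7, 259.2) = 259.2 kN → block shear.

259.2 kN (block shear governs)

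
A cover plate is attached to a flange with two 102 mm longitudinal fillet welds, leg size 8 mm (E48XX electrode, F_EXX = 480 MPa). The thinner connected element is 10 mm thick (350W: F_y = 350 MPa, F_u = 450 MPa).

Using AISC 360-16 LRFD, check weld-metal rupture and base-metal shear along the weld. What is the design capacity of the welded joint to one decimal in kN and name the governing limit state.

Weld metal: throat = 0.707×8 = 5.656 mm, L = 2×102 = 204 mm. φR_n = 0.75 × 0.6 × 480 × 5.656 × 204 = 249.2 kN.
Base metal shear (10 mm plate): yield φR_n = 1.0×0.6×350×10×204 = 428.4 kN; rupture φR_n = 0.75×0.6×450×10×204 = 413.1 kN; take 413.1 kN (rupture).
Governing: min(249.2, 413.1) = 249.2 kN → weld metal.

249.2 kN (weld metal governs)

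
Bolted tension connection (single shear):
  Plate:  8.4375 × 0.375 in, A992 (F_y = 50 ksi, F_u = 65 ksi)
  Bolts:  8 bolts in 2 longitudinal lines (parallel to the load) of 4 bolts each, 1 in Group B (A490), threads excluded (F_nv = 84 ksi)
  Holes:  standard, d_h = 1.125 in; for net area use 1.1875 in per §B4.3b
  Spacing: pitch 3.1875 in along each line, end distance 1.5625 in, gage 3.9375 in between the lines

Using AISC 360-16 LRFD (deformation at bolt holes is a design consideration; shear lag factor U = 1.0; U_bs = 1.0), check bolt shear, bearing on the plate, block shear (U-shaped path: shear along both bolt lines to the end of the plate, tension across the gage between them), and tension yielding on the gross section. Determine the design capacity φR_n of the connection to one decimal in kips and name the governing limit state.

Bolt shear: A_b = π(1)²/4 = 0.7854 in². φR_n = 0.75 × 84 × 0.7854 × 8 × 1 = 395.8 kips.
Bearing (0.375 in plate, F_u = 65 ksi): end bolts L_c = 1.5625 − 1.125/2 = 1, R_n = min(1.2×1×0.375×65, 2.4×1×0.375×65) = 29.25 kips/bolt; interior L_c = 3.1875 − 1.125 = 2.0625, R_n = 58.5 kips/bolt. φR_n = 0.75 × (2×29.25 + 6×58.5) = 307.1 kips.
Block shear: shear path 2×[1.5625+3×3.1875] = 2×11.125 in, A_gv = 8.3438, A_nv = 2×(11.125 − 3.5×1.1875)×0.375 = 5.2266 in²; tension across gage: (3.9375 − 1×1.1875)×0.375 = 1.0313 in². R_n = min(0.6×65×5.2266, 0.6×50×8.3438) + 1.0×65×1.0313 = min(203.84, 250.31) + 67.035 = 270.88 kips. φR_n = 0.75 × 270.88 = 203.2 kips.
Tension yield (gross): A_g = 8.4375×0.375 = 3.1641 in². φR_n = 0.90 × 50 × 3.1641 = 142.4 kips.
Governing: min(395.8, 307.1, 203.2, 142.4) = 142.4 kips → gross-section yield.

142.4 kips (gross-section yield governs)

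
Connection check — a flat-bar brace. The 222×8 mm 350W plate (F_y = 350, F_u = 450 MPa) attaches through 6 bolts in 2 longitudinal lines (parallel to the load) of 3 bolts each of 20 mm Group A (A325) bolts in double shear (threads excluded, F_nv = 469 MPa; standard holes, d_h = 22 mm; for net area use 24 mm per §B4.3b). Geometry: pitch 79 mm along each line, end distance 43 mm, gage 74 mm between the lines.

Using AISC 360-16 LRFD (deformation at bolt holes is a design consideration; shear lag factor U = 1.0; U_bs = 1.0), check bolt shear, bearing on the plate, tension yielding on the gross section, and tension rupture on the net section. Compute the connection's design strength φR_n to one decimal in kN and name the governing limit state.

Bolt shear: A_b = π(20)²/4 = 314.16 mm². φR_n = 0.75 × 469 × 314.16 × 6 × 2 = 1326.1 kN.
Bearing (8 mm plate, F_u = 450 MPa): end bolts L_c = 43 − 22/2 = 32, R_n = min(1.2×32×8×450, 2.4×20×8×450) = 138.24 kN/bolt; interior L_c = 79 − 22 = 57, R_n = 172.8 kN/bolt. φR_n = 0.75 × (2×138.24 + 4×172.8) = 725.8 kN.
Tension yield (gross): A_g = 222×8 = 1776 mm². φR_n = 0.90 × 350 × 1776 = 559.4 kN.
Tension rupture (net): A_n = (222 − 2×24)×8 = 1392 mm² (U = 1.0, A_e = A_n). φR_n = 0.75 × 450 × 1392 = 469.8 kN.
Governing: min(1326.1, 725.8, 559.4, 469.8) = 469.8 kN → net-section rupture.

469.8 kN (net-section rupture governs)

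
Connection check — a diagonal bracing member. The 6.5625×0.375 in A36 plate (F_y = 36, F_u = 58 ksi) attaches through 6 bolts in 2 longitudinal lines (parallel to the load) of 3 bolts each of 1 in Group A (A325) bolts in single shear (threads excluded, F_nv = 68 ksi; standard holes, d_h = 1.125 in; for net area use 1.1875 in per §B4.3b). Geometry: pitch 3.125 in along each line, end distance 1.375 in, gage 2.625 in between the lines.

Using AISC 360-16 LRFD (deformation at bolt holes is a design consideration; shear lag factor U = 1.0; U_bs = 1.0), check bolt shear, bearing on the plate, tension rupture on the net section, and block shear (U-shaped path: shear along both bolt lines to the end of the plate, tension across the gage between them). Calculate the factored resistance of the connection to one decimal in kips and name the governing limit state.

68.3 kips (net-section rupture governs)

Bolt shear: A_b = π(1)²/4 = 0.7854 in². φR_n = 0.75 × 68 × 0.7854 × 6 × 1 = 240.3 kips.
Bearing (0.375 in plate, F_u = 58 ksi): end bolts L_c = 1.375 − 1.125/2 = 0.8125, R_n = min(1.2×0.8125×0.375×58, 2.4×1×0.375×58) = 21.206 kips/bolt; interior L_c = 3.125 − 1.125 = 2, R_n = 52.2 kips/bolt. φR_n = 0.75 × (2×21.206 + 4×52.2) = 188.4 kips.
Tension rupture (net): A_n = (6.5625 − 2×1.1875)×0.375 = 1.5703 in² (U = 1.0, A_e = A_n). φR_n = 0.75 × 58 × 1.5703 = 68.3 kips.
Block shear: shear path 2×[1.375+2×3.125] = 2×7.625 in, A_gv = 5.7188, A_nv = 2×(7.625 − 2.5×1.1875)×0.375 = 3.4922 in²; tension across gage: (2.625 − 1×1.1875)×0.375 = 0.53906 in². R_n = min(0.6×58×3.4922, 0.6×36×5.7188) + 1.0×58×0.53906 = min(121.53, 123.53) + 31.265 = 152.8 kips. φR_n = 0.75 × 152.8 = 114.6 kips.
Governing: min(240.3, 188.4, 68.3, 114.6) = 68.3 kips → net-section rupture.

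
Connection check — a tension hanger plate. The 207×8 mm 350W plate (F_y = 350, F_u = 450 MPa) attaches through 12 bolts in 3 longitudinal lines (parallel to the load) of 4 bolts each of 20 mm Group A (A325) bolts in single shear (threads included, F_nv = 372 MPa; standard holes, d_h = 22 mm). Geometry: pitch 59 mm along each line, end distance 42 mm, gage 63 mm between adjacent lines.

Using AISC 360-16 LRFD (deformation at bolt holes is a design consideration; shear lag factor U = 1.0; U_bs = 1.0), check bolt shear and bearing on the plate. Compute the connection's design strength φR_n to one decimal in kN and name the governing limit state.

1051.8 kN (bolt shear governs)

Bolt shear: A_b = π(20)²/4 = 314.16 mm². φR_n = 0.75 × 372 × 314.16 × 12 × 1 = 1051.8 kN.
Bearing (8 mm plate, F_u = 450 MPa): end bolts L_c = 42 − 22/2 = 31, R_n = min(1.2×31×8×450, 2.4×20×8×450) = 133.92 kN/bolt; interior L_c = 59 − 22 = 37, R_n = 159.84 kN/bolt. φR_n = 0.75 × (3×133.92 + 9×159.84) = 1380.2 kN.
Governing: min(1051.8, 1380.2) = 1051.8 kN → bolt shear.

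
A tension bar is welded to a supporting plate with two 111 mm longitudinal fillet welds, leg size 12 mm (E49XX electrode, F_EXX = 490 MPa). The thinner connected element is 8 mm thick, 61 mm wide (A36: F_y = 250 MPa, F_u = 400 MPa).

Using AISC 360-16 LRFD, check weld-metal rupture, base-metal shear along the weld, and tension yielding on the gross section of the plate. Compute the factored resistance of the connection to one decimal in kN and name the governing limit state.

Weld metal: throat = 0.707×12 = 8.484 mm, L = 2×111 = 222 mm. φR_n = 0.75 × 0.6 × 490 × 8.484 × 222 = 415.3 kN.
Base metal shear (8 mm plate): yield φR_n = 1.0×0.6×250×8×222 = 266.4 kN; rupture φR_n = 0.75×0.6×400×8×222 = 319.7 kN; take 266.4 kN (yield).
Tension yield (gross): A_g = 61×8 = 488 mm². φR_n = 0.90 × 250 × 488 = 109.8 kN.
Governing: min(415.3, 266.4, 109.8) = 109.8 kN → gross-section yield.

109.8 kN (gross-section yield governs)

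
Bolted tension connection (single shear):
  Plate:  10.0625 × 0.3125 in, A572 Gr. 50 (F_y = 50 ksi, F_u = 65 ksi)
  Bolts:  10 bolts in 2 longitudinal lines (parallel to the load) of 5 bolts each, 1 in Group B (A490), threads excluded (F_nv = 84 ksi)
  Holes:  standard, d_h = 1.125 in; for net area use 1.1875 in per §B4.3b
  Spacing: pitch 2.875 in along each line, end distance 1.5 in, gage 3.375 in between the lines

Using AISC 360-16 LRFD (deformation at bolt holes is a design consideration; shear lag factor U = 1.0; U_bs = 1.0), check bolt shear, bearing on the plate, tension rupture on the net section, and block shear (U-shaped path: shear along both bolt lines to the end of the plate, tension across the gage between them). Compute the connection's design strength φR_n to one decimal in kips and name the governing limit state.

Bolt shear: A_b = π(1)²/4 = 0.7854 in². φR_n = 0.75 × 84 × 0.7854 × 10 × 1 = 494.8 kips.
Bearing (0.3125 in plate, F_u = 65 ksi): end bolts L_c = 1.5 − 1.125/2 = 0.9375, R_n = min(1.2×0.9375×0.3125×65, 2.4×1×0.3125×65) = 22.852 kips/bolt; interior L_c = 2.875 − 1.125 = 1.75, R_n = 42.656 kips/bolt. φR_n = 0.75 × (2×22.852 + 8×42.656) = 290.2 kips.
Tension rupture (net): A_n = (10.0625 − 2×1.1875)×0.3125 = 2.4023 in² (U = 1.0, A_e = A_n). φR_n = 0.75 × 65 × 2.4023 = 117.1 kips.
Block shear: shear path 2×[1.5+4×2.875] = 2×13 in, A_gv = 8.125, A_nv = 2×(13 − 4.5×1.1875)×0.3125 = 4.7852 in²; tension across gage: (3.375 − 1×1.1875)×0.3125 = 0.68359 in². R_n = min(0.6×65×4.7852, 0.6×50×8.125) + 1.0×65×0.68359 = min(186.62, 243.75) + 44.433 = 231.05 kips. φR_n = 0.75 × 231.05 = 173.3 kips.
Governing: min(494.8, 290.2, 117.1, 173.3) = 117.1 kips → net-section rupture.

117.1 kips (net-section rupture governs)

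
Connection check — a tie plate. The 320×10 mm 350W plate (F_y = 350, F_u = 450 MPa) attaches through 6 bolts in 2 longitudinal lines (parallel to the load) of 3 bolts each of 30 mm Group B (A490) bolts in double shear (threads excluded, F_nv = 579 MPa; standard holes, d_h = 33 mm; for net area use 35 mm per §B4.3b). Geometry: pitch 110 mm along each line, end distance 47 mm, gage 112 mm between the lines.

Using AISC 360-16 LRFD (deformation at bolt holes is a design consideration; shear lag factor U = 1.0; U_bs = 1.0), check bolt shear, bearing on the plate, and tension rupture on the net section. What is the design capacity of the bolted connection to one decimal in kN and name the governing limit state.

843.8 kN (net-section rupture governs)

Bolt shear: A_b = π(30)²/4 = 706.86 mm². φR_n = 0.75 × 579 × 706.86 × 6 × 2 = 3683.4 kN.
Bearing (10 mm plate, F_u = 450 MPa): end bolts L_c = 47 − 33/2 = 30.5, R_n = min(1.2×30.5×10×450, 2.4×30×10×450) = 164.7 kN/bolt; interior L_c = 110 − 33 = 77, R_n = 324 kN/bolt. φR_n = 0.75 × (2×164.7 + 4×324) = 1219.1 kN.
Tension rupture (net): A_n = (320 − 2×35)×10 = 2500 mm² (U = 1.0, A_e = A_n). φR_n = 0.75 × 450 × 2500 = 843.8 kN.
Governing: min(3683.4, 1219.1, 843.8) = 843.8 kN → net-section rupture.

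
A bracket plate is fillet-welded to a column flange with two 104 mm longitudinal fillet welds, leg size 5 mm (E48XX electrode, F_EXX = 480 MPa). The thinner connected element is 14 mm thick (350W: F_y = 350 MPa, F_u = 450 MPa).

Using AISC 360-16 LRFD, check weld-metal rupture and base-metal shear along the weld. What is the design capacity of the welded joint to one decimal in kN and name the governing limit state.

Weld metal: throat = 0.707×5 = 3.535 mm, L = 2×104 = 208 mm. φR_n = 0.75 × 0.6 × 480 × 3.535 × 208 = 158.8 kN.
Base metal shear (14 mm plate): yield φR_n = 1.0×0.6×350×14×208 = 611.5 kN; rupture φR_n = 0.75×0.6×450×14×208 = 589.7 kN; take 589.7 kN (rupture).
Governing: min(158.8, 589.7) = 158.8 kN → weld metal.

158.8 kN (weld metal governs)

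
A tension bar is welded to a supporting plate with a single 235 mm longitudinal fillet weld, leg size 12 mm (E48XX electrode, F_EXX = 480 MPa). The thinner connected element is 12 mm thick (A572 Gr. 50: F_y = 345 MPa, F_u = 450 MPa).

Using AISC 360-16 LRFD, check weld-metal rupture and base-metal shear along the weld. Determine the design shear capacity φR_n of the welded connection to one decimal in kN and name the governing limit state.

Weld metal: throat = 0.707×12 = 8.484 mm, L = 235 mm. φR_n = 0.75 × 0.6 × 480 × 8.484 × 235 = 430.6 kN.
Base metal shear (12 mm plate): yield φR_n = 1.0×0.6×345×12×235 = 583.7 kN; rupture φR_n = 0.75×0.6×450×12×235 = 571.1 kN; take 571.1 kN (rupture).
Governing: min(430.6, 571.1) = 430.6 kN → weld metal.

430.6 kN (weld metal governs)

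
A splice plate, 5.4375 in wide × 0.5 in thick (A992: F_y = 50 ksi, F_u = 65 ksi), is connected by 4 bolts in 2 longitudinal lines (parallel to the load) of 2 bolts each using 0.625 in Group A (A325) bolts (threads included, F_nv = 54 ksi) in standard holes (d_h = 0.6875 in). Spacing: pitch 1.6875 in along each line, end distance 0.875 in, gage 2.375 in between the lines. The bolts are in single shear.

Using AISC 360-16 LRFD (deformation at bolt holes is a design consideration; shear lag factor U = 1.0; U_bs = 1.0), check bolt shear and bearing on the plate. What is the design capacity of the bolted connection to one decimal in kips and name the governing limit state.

49.7 kips (bolt shear governs)

Bolt shear: A_b = π(0.625)²/4 = 0.3068 in². φR_n = 0.75 × 54 × 0.3068 × 4 × 1 = 49.7 kips.
Bearing (0.5 in plate, F_u = 65 ksi): end bolts L_c = 0.875 − 0.6875/2 = 0.53125, R_n = min(1.2×0.53125×0.5×65, 2.4×0.625×0.5×65) = 20.719 kips/bolt; interior L_c = 1.6875 − 0.6875 = 1, R_n = 39 kips/bolt. φR_n = 0.75 × (2×20.719 + 2×39) = 89.6 kips.
Governing: min(49.7, 89.6) = 49.7 kips → bolt shear.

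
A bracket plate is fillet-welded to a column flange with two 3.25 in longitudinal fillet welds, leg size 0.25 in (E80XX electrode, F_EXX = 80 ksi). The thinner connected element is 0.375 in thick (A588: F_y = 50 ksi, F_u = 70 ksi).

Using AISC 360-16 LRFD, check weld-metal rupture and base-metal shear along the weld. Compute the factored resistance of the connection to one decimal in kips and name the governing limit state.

41.4 kips (weld metal governs)

Weld metal: throat = 0.707×0.25 = 0.17675 in, L = 2×3.25 = 6.5 in. φR_n = 0.75 × 0.6 × 80 × 0.17675 × 6.5 = 41.4 kips.
Base metal shear (0.375 in plate): yield φR_n = 1.0×0.6×50×0.375×6.5 = 73.1 kips; rupture φR_n = 0.75×0.6×70×0.375×6.5 = 76.8 kips; take 73.1 kips (yield).
Governing: min(41.4, 73.1) = 41.4 kips → weld metal.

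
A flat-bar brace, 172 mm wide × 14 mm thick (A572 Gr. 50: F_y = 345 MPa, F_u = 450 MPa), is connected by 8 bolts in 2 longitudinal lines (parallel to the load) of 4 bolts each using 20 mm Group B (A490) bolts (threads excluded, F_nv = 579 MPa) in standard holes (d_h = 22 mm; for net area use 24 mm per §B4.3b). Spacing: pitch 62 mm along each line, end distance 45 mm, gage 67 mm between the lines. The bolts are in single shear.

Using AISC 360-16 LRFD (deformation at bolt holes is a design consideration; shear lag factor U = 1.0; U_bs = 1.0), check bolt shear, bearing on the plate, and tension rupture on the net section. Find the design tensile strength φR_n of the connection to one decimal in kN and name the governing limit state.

585.9 kN (net-section rupture governs)

Bolt shear: A_b = π(20)²/4 = 314.16 mm². φR_n = 0.75 × 579 × 314.16 × 8 × 1 = 1091.4 kN.
Bearing (14 mm plate, F_u = 450 MPa): end bolts L_c = 45 − 22/2 = 34, R_n = min(1.2×34×14×450, 2.4×20×14×450) = 257.04 kN/bolt; interior L_c = 62 − 22 = 40, R_n = 302.4 kN/bolt. φR_n = 0.75 × (2×257.04 + 6×302.4) = 1746.4 kN.
Tension rupture (net): A_n = (172 − 2×24)×14 = 1736 mm² (U = 1.0, A_e = A_n). φR_n = 0.75 × 450 × 1736 = 585.9 kN.
Governing: min(1091.4, 1746.4, 585.9) = 585.9 kN → net-section rupture.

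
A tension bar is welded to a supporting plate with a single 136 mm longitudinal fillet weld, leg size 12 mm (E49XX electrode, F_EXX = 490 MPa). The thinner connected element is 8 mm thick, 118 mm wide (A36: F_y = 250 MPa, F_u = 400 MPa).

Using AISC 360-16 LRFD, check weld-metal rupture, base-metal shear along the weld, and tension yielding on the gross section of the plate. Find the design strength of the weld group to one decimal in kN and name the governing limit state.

Weld metal: throat = 0.707×12 = 8.484 mm, L = 136 mm. φR_n = 0.75 × 0.6 × 490 × 8.484 × 136 = 254.4 kN.
Base metal shear (8 mm plate): yield φR_n = 1.0×0.6×250×8×136 = 163.2 kN; rupture φR_n = 0.75×0.6×400×8×136 = 195.8 kN; take 163.2 kN (yield).
Tension yield (gross): A_g = 118×8 = 944 mm². φR_n = 0.90 × 250 × 944 = 212.4 kN.
Governing: min(254.4, 163.2, 212.4) = 163.2 kN → base-metal shear.

163.2 kN (base-metal shear governs)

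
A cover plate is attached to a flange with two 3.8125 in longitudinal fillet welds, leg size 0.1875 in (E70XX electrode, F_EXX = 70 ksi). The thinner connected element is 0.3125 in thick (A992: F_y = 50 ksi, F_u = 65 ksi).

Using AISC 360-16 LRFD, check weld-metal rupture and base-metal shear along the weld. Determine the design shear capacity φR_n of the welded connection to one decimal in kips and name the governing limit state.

Weld metal: throat = 0.707×0.1875 = 0.13256 in, L = 2×3.8125 = 7.625 in. φR_n = 0.75 × 0.6 × 70 × 0.13256 × 7.625 = 31.8 kips.
Base metal shear (0.3125 in plate): yield φR_n = 1.0×0.6×50×0.3125×7.625 = 71.5 kips; rupture φR_n = 0.75×0.6×65×0.3125×7.625 = 69.7 kips; take 69.7 kips (rupture).
Governing: min(31.8, 69.7) = 31.8 kips → weld metal.

31.8 kips (weld metal governs)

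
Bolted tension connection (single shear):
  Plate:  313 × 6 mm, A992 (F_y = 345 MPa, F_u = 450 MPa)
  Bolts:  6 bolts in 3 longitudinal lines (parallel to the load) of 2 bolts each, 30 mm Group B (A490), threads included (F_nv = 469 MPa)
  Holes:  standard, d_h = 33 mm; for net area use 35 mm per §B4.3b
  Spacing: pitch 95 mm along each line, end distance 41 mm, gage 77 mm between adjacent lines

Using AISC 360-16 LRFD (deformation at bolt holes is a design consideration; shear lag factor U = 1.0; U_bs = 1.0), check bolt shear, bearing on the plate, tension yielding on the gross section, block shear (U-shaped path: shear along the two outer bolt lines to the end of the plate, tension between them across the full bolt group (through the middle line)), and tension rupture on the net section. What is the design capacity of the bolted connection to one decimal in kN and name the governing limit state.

Bolt shear: A_b = π(30)²/4 = 706.86 mm². φR_n = 0.75 × 469 × 706.86 × 6 × 1 = 1491.8 kN.
Bearing (6 mm plate, F_u = 450 MPa): end bolts L_c = 41 − 33/2 = 24.5, R_n = min(1.2×24.5×6×450, 2.4×30×6×450) = 79.38 kN/bolt; interior L_c = 95 − 33 = 62, R_n = 194.4 kN/bolt. φR_n = 0.75 × (3×79.38 + 3×194.4) = 616.0 kN.
Tension yield (gross): A_g = 313×6 = 1878 mm². φR_n = 0.90 × 345 × 1878 = 583.1 kN.
Block shear: shear path 2×[41+1×95] = 2×136 mm, A_gv = 1632, A_nv = 2×(136 − 1.5×35)×6 = 1002 mm²; tension across gage: (154 − 2×35)×6 = 504 mm². R_n = min(0.6×450×1002, 0.6×345×1632) + 1.0×450×504 = min(270.54, 337.82) + 226.8 = 497.34 kN. φR_n = 0.75 × 497.34 = 373.0 kN.
Tension rupture (net): A_n = (313 − 3×35)×6 = 1248 mm² (U = 1.0, A_e = A_n). φR_n = 0.75 × 450 × 1248 = 421.2 kN.
Governing: min(1491.8, 616.0, 583.1, 373.0, 421.2) = 373.0 kN → block shear.

373.0 kN (block shear governs)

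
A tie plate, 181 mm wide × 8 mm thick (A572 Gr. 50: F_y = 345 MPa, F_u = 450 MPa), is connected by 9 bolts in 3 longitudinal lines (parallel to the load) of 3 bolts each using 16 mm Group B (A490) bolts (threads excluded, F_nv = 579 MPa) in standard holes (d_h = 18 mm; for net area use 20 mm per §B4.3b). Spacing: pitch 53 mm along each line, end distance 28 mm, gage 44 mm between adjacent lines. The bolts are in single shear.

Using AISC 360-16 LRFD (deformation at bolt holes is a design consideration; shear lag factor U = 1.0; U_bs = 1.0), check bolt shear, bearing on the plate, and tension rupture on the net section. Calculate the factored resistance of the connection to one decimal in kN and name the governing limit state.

Bolt shear: A_b = π(16)²/4 = 201.06 mm². φR_n = 0.75 × 579 × 201.06 × 9 × 1 = 785.8 kN.
Bearing (8 mm plate, F_u = 450 MPa): end bolts L_c = 28 − 18/2 = 19, R_n = min(1.2×19×8×450, 2.4×16×8×450) = 82.08 kN/bolt; interior L_c = 53 − 18 = 35, R_n = 138.24 kN/bolt. φR_n = 0.75 × (3×82.08 + 6×138.24) = 806.8 kN.
Tension rupture (net): A_n = (181 − 3×20)×8 = 968 mm² (U = 1.0, A_e = A_n). φR_n = 0.75 × 450 × 968 = 326.7 kN.
Governing: min(785.8, 806.8, 326.7) = 326.7 kN → net-section rupture.

326.7 kN (net-section rupture governs)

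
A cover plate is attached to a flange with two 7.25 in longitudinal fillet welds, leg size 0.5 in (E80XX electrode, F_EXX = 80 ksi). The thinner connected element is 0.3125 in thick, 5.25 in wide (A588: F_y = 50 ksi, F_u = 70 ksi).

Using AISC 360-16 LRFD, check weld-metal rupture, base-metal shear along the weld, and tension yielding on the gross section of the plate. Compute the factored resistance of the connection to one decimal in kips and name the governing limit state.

73.8 kips (gross-section yield governs)

Weld metal: throat = 0.707×0.5 = 0.3535 in, L = 2×7.25 = 14.5 in. φR_n = 0.75 × 0.6 × 80 × 0.3535 × 14.5 = 184.5 kips.
Base metal shear (0.3125 in plate): yield φR_n = 1.0×0.6×50×0.3125×14.5 = 135.9 kips; rupture φR_n = 0.75×0.6×70×0.3125×14.5 = 142.7 kips; take 135.9 kips (yield).
Tension yield (gross): A_g = 5.25×0.3125 = 1.6406 in². φR_n = 0.90 × 50 × 1.6406 = 73.8 kips.
Governing: min(184.5, 135.9, 73.8) = 73.8 kips → gross-section yield.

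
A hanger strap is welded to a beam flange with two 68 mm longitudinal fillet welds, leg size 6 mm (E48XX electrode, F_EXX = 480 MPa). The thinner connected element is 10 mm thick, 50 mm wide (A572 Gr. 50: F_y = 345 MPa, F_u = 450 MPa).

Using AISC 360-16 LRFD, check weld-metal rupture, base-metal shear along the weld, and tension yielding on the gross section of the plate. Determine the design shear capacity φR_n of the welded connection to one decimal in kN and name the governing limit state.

Weld metal: throat = 0.707×6 = 4.242 mm, L = 2×68 = 136 mm. φR_n = 0.75 × 0.6 × 480 × 4.242 × 136 = 124.6 kN.
Base metal shear (10 mm plate): yield φR_n = 1.0×0.6×345×10×136 = 281.5 kN; rupture φR_n = 0.75×0.6×450×10×136 = 275.4 kN; take 275.4 kN (rupture).
Tension yield (gross): A_g = 50×10 = 500 mm². φR_n = 0.90 × 345 × 500 = 155.3 kN.
Governing: min(124.6, 275.4, 155.3) = 124.6 kN → weld metal.

124.6 kN (weld metal governs)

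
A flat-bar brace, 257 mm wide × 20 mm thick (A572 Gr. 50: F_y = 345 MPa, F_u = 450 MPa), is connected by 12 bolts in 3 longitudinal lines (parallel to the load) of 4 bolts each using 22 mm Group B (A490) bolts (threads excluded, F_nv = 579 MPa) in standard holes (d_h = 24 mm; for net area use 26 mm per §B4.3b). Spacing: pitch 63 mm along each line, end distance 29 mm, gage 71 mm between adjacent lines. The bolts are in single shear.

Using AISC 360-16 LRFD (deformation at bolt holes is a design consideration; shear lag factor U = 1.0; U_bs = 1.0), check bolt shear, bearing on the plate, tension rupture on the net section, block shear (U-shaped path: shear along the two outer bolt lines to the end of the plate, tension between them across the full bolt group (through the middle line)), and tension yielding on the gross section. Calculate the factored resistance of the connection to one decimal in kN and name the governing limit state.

1208.3 kN (net-section rupture governs)

Bolt shear: A_b = π(22)²/4 = 380.13 mm². φR_n = 0.75 × 579 × 380.13 × 12 × 1 = 1980.9 kN.
Bearing (20 mm plate, F_u = 450 MPa): end bolts L_c = 29 − 24/2 = 17, R_n = min(1.2×17×20×450, 2.4×22×20×450) = 183.6 kN/bolt; interior L_c = 63 − 24 = 39, R_n = 421.2 kN/bolt. φR_n = 0.75 × (3×183.6 + 9×421.2) = 3256.2 kN.
Tension rupture (net): A_n = (257 − 3×26)×20 = 3580 mm² (U = 1.0, A_e = A_n). φR_n = 0.75 × 450 × 3580 = 1208.3 kN.
Block shear: shear path 2×[29+3×63] = 2×218 mm, A_gv = 8720, A_nv = 2×(218 − 3.5×26)×20 = 5080 mm²; tension across gage: (142 − 2×26)×20 = 1800 mm². R_n = min(0.6×450×5080, 0.6×345×8720) + 1.0×450×1800 = min(1371.6, 1805) + 810 = 2181.6 kN. φR_n = 0.75 × 2181.6 = 1636.2 kN.
Tension yield (gross): A_g = 257×20 = 5140 mm². φR_n = 0.90 × 345 × 5140 = 1596.0 kN.
Governing: min(1980.9, 3256.2, 1208.3, 1636.2, 1596.0) = 1208.3 kN → net-section rupture.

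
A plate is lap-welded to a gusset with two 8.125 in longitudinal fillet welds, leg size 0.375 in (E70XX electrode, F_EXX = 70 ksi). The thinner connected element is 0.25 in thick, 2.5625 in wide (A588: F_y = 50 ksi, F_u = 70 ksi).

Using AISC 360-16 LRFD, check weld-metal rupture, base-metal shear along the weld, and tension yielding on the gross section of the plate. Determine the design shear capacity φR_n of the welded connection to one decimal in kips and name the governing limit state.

Weld metal: throat = 0.707×0.375 = 0.26513 in, L = 2×8.125 = 16.25 in. φR_n = 0.75 × 0.6 × 70 × 0.26513 × 16.25 = 135.7 kips.
Base metal shear (0.25 in plate): yield φR_n = 1.0×0.6×50×0.25×16.25 = 121.9 kips; rupture φR_n = 0.75×0.6×70×0.25×16.25 = 128.0 kips; take 121.9 kips (yield).
Tension yield (gross): A_g = 2.5625×0.25 = 0.64063 in². φR_n = 0.90 × 50 × 0.64063 = 28.8 kips.
Governing: min(135.7, 121.9, 28.8) = 28.8 kips → gross-section yield.

28.8 kips (gross-section yield governs)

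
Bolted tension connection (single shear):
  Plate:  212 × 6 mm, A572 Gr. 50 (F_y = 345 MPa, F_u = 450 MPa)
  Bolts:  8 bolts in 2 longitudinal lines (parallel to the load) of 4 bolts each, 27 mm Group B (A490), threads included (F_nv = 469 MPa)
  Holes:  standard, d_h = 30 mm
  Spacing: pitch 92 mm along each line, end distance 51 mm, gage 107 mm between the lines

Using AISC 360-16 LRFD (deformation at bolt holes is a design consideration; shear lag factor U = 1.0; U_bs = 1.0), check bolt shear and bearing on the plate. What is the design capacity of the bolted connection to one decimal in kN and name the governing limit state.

Bolt shear: A_b = π(27)²/4 = 572.56 mm². φR_n = 0.75 × 469 × 572.56 × 8 × 1 = 1611.2 kN.
Bearing (6 mm plate, F_u = 450 MPa): end bolts L_c = 51 − 30/2 = 36, R_n = min(1.2×36×6×450, 2.4×27×6×450) = 116.64 kN/bolt; interior L_c = 92 − 30 = 62, R_n = 174.96 kN/bolt. φR_n = 0.75 × (2×116.64 + 6×174.96) = 962.3 kN.
Governing: min(1611.2, 962.3) = 962.3 kN → bearing.

962.3 kN (bearing governs)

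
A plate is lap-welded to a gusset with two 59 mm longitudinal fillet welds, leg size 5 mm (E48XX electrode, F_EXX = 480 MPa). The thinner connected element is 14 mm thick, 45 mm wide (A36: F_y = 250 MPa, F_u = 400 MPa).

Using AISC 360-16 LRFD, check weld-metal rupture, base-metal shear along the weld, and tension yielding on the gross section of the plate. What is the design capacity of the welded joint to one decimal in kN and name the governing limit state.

Weld metal: throat = 0.707×5 = 3.535 mm, L = 2×59 = 118 mm. φR_n = 0.75 × 0.6 × 480 × 3.535 × 118 = 90.1 kN.
Base metal shear (14 mm plate): yield φR_n = 1.0×0.6×250×14×118 = 247.8 kN; rupture φR_n = 0.75×0.6×400×14×118 = 297.4 kN; take 247.8 kN (yield).
Tension yield (gross): A_g = 45×14 = 630 mm². φR_n = 0.90 × 250 × 630 = 141.8 kN.
Governing: min(90.1, 247.8, 141.8) = 90.1 kN → weld metal.

90.1 kN (weld metal governs)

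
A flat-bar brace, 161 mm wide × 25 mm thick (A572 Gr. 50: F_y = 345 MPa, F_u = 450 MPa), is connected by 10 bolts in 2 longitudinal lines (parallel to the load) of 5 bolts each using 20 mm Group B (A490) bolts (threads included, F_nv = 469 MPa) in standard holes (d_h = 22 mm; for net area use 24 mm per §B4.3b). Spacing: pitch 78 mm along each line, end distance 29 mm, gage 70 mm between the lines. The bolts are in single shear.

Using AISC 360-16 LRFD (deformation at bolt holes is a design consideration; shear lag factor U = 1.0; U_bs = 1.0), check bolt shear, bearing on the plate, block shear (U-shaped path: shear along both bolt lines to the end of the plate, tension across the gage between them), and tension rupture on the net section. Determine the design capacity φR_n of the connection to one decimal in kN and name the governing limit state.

953.4 kN (net-section rupture governs)

Bolt shear: A_b = π(20)²/4 = 314.16 mm². φR_n = 0.75 × 469 × 314.16 × 10 × 1 = 1105.1 kN.
Bearing (25 mm plate, F_u = 450 MPa): end bolts L_c = 29 − 22/2 = 18, R_n = min(1.2×18×25×450, 2.4×20×25×450) = 243 kN/bolt; interior L_c = 78 − 22 = 56, R_n = 540 kN/bolt. φR_n = 0.75 × (2×243 + 8×540) = 3604.5 kN.
Block shear: shear path 2×[29+4×78] = 2×341 mm, A_gv = 17050, A_nv = 2×(341 − 4.5×24)×25 = 11650 mm²; tension across gage: (70 − 1×24)×25 = 1150 mm². R_n = min(0.6×450×11650, 0.6×345×17050) + 1.0×450×1150 = min(3145.5, 3529.4) + 517.5 = 3663 kN. φR_n = 0.75 × 3663 = 2747.3 kN.
Tension rupture (net): A_n = (161 − 2×24)×25 = 2825 mm² (U = 1.0, A_e = A_n). φR_n = 0.75 × 450 × 2825 = 953.4 kN.
Governing: min(1105.1, 3604.5, 2747.3, 953.4) = 953.4 kN → net-section rupture.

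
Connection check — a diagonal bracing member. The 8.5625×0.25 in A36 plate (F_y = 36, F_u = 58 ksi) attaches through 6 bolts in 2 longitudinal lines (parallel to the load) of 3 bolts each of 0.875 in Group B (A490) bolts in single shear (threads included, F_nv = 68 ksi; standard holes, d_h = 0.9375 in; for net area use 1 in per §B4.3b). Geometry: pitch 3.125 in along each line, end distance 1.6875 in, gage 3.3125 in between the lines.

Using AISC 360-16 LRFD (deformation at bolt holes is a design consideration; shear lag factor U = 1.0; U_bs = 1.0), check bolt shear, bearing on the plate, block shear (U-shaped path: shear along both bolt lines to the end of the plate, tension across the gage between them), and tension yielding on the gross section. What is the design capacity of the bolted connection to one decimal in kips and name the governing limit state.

Bolt shear: A_b = π(0.875)²/4 = 0.60132 in². φR_n = 0.75 × 68 × 0.60132 × 6 × 1 = 184.0 kips.
Bearing (0.25 in plate, F_u = 58 ksi): end bolts L_c = 1.6875 − 0.9375/2 = 1.21875, R_n = min(1.2×1.21875×0.25×58, 2.4×0.875×0.25×58) = 21.206 kips/bolt; interior L_c = 3.125 − 0.9375 = 2.1875, R_n = 30.45 kips/bolt. φR_n = 0.75 × (2×21.206 + 4×30.45) = 123.2 kips.
Block shear: shear path 2×[1.6875+2×3.125] = 2×7.9375 in, A_gv = 3.9688, A_nv = 2×(7.9375 − 2.5×1)×0.25 = 2.7188 in²; tension across gage: (3.3125 − 1×1)×0.25 = 0.57813 in². R_n = min(0.6×58×2.7188, 0.6×36×3.9688) + 1.0×58×0.57813 = min(94.614, 85.726) + 33.532 = 119.26 kips. φR_n = 0.75 × 119.26 = 89.4 kips.
Tension yield (gross): A_g = 8.5625×0.25 = 2.1406 in². φR_n = 0.90 × 36 × 2.1406 = 69.4 kips.
Governing: min(184.0, 123.2, 89.4, 69.4) = 69.4 kips → gross-section yield.

69.4 kips (gross-section yield governs)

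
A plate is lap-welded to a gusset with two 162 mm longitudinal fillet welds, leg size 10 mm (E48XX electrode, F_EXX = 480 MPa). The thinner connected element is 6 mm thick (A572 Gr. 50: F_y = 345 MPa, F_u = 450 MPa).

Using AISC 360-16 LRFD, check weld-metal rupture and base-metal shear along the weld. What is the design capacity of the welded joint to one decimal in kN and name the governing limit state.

393.7 kN (base-metal shear governs)

Weld metal: throat = 0.707×10 = 7.07 mm, L = 2×162 = 324 mm. φR_n = 0.75 × 0.6 × 480 × 7.07 × 324 = 494.8 kN.
Base metal shear (6 mm plate): yield φR_n = 1.0×0.6×345×6×324 = 402.4 kN; rupture φR_n = 0.75×0.6×450×6×324 = 393.7 kN; take 393.7 kN (rupture).
Governing: min(494.8, 393.7) = 393.7 kN → base-metal shear.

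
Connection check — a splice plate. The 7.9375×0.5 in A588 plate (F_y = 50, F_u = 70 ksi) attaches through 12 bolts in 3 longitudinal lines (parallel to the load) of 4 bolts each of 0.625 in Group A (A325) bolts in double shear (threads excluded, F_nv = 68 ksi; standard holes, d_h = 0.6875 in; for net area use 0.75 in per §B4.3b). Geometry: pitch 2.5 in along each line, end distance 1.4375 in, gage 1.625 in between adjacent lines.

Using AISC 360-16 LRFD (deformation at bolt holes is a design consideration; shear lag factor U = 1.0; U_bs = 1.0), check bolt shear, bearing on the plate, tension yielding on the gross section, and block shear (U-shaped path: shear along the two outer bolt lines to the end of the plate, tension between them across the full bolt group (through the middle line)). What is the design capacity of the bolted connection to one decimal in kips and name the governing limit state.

178.6 kips (gross-section yield governs)

Bolt shear: A_b = π(0.625)²/4 = 0.3068 in². φR_n = 0.75 × 68 × 0.3068 × 12 × 2 = 375.5 kips.
Bearing (0.5 in plate, F_u = 70 ksi): end bolts L_c = 1.4375 − 0.6875/2 = 1.09375, R_n = min(1.2×1.09375×0.5×70, 2.4×0.625×0.5×70) = 45.938 kips/bolt; interior L_c = 2.5 − 0.6875 = 1.8125, R_n = 52.5 kips/bolt. φR_n = 0.75 × (3×45.938 + 9×52.5) = 457.7 kips.
Tension yield (gross): A_g = 7.9375×0.5 = 3.9688 in². φR_n = 0.90 × 50 × 3.9688 = 178.6 kips.
Block shear: shear path 2×[1.4375+3×2.5] = 2×8.9375 in, A_gv = 8.9375, A_nv = 2×(8.9375 − 3.5×0.75)×0.5 = 6.3125 in²; tension across gage: (3.25 − 2×0.75)×0.5 = 0.875 in². R_n = min(0.6×70×6.3125, 0.6×50×8.9375) + 1.0×70×0.875 = min(265.13, 268.13) + 61.25 = 326.38 kips. φR_n = 0.75 × 326.38 = 244.8 kips.
Governing: min(375.5, 457.7, 178.6, 244.8) = 178.6 kips → gross-section yield.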